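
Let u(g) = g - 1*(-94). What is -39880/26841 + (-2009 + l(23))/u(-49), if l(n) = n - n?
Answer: -18572723/402615 ≈ -46.130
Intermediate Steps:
l(n) = 0
u(g) = 94 + g (u(g) = g + 94 = 94 + g)
-39880/26841 + (-2009 + l(23))/u(-49) = -39880/26841 + (-2009 + 0)/(94 - 49) = -39880*1/26841 - 2009/45 = -39880/26841 - 2009*1/45 = -39880/26841 - 2009/45 = -18572723/402615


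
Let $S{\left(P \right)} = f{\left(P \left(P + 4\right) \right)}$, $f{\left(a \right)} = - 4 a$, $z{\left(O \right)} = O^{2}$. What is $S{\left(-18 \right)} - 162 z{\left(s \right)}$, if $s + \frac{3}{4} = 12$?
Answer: $- \frac{172089}{8} \approx -21511.0$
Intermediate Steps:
$s = \frac{45}{4}$ ($s = - \frac{3}{4} + 12 = \frac{45}{4} \approx 11.25$)
$S{\left(P \right)} = - 4 P \left(4 + P\right)$ ($S{\left(P \right)} = - 4 P \left(P + 4\right) = - 4 P \left(4 + P\right)$)
$S{\left(-18 \right)} - 162 z{\left(s \right)} = \left(-4\right) \left(-18\right) \left(4 - 18\right) - 162 \left(\frac{45}{4}\right)^{2} = \left(-4\right) \left(-18\right) \left(-14\right) - \frac{164025}{8} = -1008 - \frac{164025}{8} = - \frac{172089}{8}$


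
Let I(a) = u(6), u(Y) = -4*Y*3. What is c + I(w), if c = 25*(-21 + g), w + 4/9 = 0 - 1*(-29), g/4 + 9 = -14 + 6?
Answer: -2297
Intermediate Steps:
g = -68 (g = -36 + 4*(-14 + 6) = -36 + 4*(-8) = -36 - 32 = -68)
w = 257/9 (w = -4/9 + (0 - 1*(-29)) = -4/9 + (0 + 29) = -4/9 + 29 = 257/9 ≈ 28.556)
u(Y) = -12*Y
I(a) = -72 (I(a) = -12*6 = -72)
c = -2225 (c = 25*(-21 - 68) = 25*(-89) = -2225)
c + I(w) = -2225 - 72 = -2297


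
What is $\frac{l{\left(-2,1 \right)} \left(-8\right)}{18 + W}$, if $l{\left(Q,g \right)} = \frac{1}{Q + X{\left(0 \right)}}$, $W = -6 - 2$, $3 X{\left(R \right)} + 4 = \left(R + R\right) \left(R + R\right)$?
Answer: $\frac{6}{25} \approx 0.24$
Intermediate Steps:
$X{\left(R \right)} = - \frac{4}{3} + \frac{4 R^{2}}{3}$ ($X{\left(R \right)} = - \frac{4}{3} + \frac{\left(R + R\right) \left(R + R\right)}{3} = - \frac{4}{3} + \frac{2 R 2 R}{3} = - \frac{4}{3} + \frac{4 R^{2}}{3}$)
$W = -8$ ($W = -6 - 2 = -8$)
$l{\left(Q,g \right)} = \frac{1}{- \frac{4}{3} + Q}$ ($l{\left(Q,g \right)} = \frac{1}{Q - \left(\frac{4}{3} - \frac{4 \cdot 0^{2}}{3}\right)} = \frac{1}{Q + \left(- \frac{4}{3} + \frac{4}{3} \cdot 0\right)} = \frac{1}{Q + \left(- \frac{4}{3} + 0\right)} = \frac{1}{Q - \frac{4}{3}} = \frac{1}{- \frac{4}{3} + Q}$)
$\frac{l{\left(-2,1 \right)} \left(-8\right)}{18 + W} = \frac{\frac{3}{-4 + 3 \left(-2\right)} \left(-8\right)}{18 - 8} = \frac{\frac{3}{-4 - 6} \left(-8\right)}{10} = \frac{3}{-10} \left(-8\right) \frac{1}{10} = 3 \left(- \frac{1}{10}\right) \left(-8\right) \frac{1}{10} = \left(- \frac{3}{10}\right) \left(-8\right) \frac{1}{10} = \frac{12}{5} \cdot \frac{1}{10} = \frac{6}{25}$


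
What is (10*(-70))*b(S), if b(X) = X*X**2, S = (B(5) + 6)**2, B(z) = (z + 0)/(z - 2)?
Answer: -103625122300/729 ≈ -1.4215e+8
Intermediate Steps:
B(z) = z/(-2 + z)
S = 529/9 (S = (5/(-2 + 5) + 6)**2 = (5/3 + 6)**2 = (23/3)**2 = 529/9 ≈ 58.778)
b(X) = X**3
(10*(-70))*b(S) = (10*(-70))*(529/9)**3 = -700*148035889/729 = -103625122300/729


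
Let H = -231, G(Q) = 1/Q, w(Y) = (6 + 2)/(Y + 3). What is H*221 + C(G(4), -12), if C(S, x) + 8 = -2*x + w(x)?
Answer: -459323/9 ≈ -51036.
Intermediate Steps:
w(Y) = 8/(3 + Y)
G(Q) = 1/Q
C(S, x) = -8 - 2*x + 8/(3 + x) (C(S, x) = -8 + (-2*x + 8/(3 + x)) = -8 - 2*x + 8/(3 + x))
H*221 + C(G(4), -12) = -231*221 + 2*(4 - (3 - 12)*(4 - 12))/(3 - 12) = -51051 + 2*(4 - 1*(-9)*(-8))/(-9) = -51051 + 2*(-⅑)*(4 - 72) = -51051 + 2*(-⅑)*(-68) = -51051 + 136/9 = -459323/9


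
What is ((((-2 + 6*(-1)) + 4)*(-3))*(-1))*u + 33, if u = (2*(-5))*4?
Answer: 513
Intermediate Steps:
u = -40 (u = -10*4 = -40)
((((-2 + 6*(-1)) + 4)*(-3))*(-1))*u + 33 = ((((-2 + 6*(-1)) + 4)*(-3))*(-1))*(-40) + 33 = ((((-2 - 6) + 4)*(-3))*(-1))*(-40) + 33 = (((-8 + 4)*(-3))*(-1))*(-40) + 33 = (-4*(-3)*(-1))*(-40) + 33 = (12*(-1))*(-40) + 33 = -12*(-40) + 33 = 480 + 33 = 513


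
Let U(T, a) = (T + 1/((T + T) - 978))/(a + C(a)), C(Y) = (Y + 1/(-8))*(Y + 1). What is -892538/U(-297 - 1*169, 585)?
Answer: 585276922473865/890061 ≈ 6.5757e+8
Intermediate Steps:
C(Y) = (1 + Y)*(-1/8 + Y) (C(Y) = (Y - 1/8)*(1 + Y) = (-1/8 + Y)*(1 + Y) = (1 + Y)*(-1/8 + Y))
U(T, a) = (T + 1/(-978 + 2*T))/(-1/8 + a**2 + 15*a/8) (U(T, a) = (T + 1/((T + T) - 978))/(a + (-1/8 + a**2 + 7*a/8)) = (T + 1/(2*T - 978))/(-1/8 + a**2 + 15*a/8) = (T + 1/(-978 + 2*T))/(-1/8 + a**2 + 15*a/8))
-892538/U(-297 - 1*169, 585) = -892538*(489 - (-297 - 1*169) - 7335*585 - 3912*585**2 + 8*(-297 - 1*169)*585**2 + 15*(-297 - 1*169)*585)/(4*(1 - 978*(-297 - 1*169) + 2*(-297 - 1*169)**2)) = -892538*(489 - (-297 - 169) - 4290975 - 3912*342225 + 8*(-297 - 169)*342225 + 15*(-297 - 169)*585)/(4*(1 - 978*(-297 - 169) + 2*(-297 - 169)**2)) = -892538*(489 - 1*(-466) - 4290975 - 1338784200 + 8*(-466)*342225 + 15*(-466)*585)/(4*(1 - 978*(-466) + 2*(-466)**2)) = -892538*(489 + 466 - 4290975 - 1338784200 - 1275814800 - 4089150)/(4*(1 + 455748 + 2*217156)) = -892538*(-1311489085/(2*(1 + 455748 + 434312))) = -892538/(4*(-1/2622978170)*890061) = -892538/(-1780122/1311489085) = -892538*(-1311489085/1780122) = 585276922473865/890061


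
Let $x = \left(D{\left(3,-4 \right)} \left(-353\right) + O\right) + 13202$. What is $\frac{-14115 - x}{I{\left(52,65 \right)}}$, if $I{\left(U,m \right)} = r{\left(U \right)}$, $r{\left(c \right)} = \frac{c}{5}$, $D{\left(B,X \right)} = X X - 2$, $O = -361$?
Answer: $- \frac{55035}{26} \approx -2116.7$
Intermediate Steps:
$D{\left(B,X \right)} = -2 + X^{2}$ ($D{\left(B,X \right)} = X^{2} - 2 = -2 + X^{2}$)
$x = 7899$ ($x = \left(\left(-2 + \left(-4\right)^{2}\right) \left(-353\right) - 361\right) + 13202 = \left(\left(-2 + 16\right) \left(-353\right) - 361\right) + 13202 = \left(14 \left(-353\right) - 361\right) + 13202 = \left(-4942 - 361\right) + 13202 = -5303 + 13202 = 7899$)
$r{\left(c \right)} = \frac{c}{5}$ ($r{\left(c \right)} = c \frac{1}{5} = \frac{c}{5}$)
$I{\left(U,m \right)} = \frac{U}{5}$
$\frac{-14115 - x}{I{\left(52,65 \right)}} = \frac{-14115 - 7899}{\frac{1}{5} \cdot 52} = \frac{-14115 - 7899}{\frac{52}{5}} = \left(-22014\right) \frac{5}{52} = - \frac{55035}{26}$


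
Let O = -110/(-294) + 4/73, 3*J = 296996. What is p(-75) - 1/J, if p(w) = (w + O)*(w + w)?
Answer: 1697590949267/151764956 ≈ 11186.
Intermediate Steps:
J = 296996/3 (J = (⅓)*296996 = 296996/3 ≈ 98999.)
O = 4603/10731 (O = -110*(-1/294) + 4*(1/73) = 55/147 + 4/73 = 4603/10731 ≈ 0.42894)
p(w) = 2*w*(4603/10731 + w) (p(w) = (w + 4603/10731)*(w + w) = (4603/10731 + w)*(2*w) = 2*w*(4603/10731 + w))
p(-75) - 1/J = (2/10731)*(-75)*(4603 + 10731*(-75)) - 1/296996/3 = (2/10731)*(-75)*(4603 - 804825) - 1*3/296996 = (2/10731)*(-75)*(-800222) - 3/296996 = 40011100/3577 - 3/296996 = 1697590949267/151764956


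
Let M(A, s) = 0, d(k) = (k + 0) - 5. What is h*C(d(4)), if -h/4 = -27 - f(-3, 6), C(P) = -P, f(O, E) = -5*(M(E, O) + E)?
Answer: -12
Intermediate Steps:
d(k) = -5 + k (d(k) = k - 5 = -5 + k)
f(O, E) = -5*E (f(O, E) = -5*(0 + E) = -5*E)
h = -12 (h = -4*(-27 - (-5)*6) = -4*(-27 - 1*(-30)) = -4*(-27 + 30) = -4*3 = -12)
h*C(d(4)) = -(-12)*(-5 + 4) = -(-12)*(-1) = -12*1 = -12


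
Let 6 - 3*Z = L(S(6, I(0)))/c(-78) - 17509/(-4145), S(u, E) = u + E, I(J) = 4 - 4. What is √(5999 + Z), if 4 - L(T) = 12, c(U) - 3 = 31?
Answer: 3*√3310028969990/70465 ≈ 77.458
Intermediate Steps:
I(J) = 0
S(u, E) = E + u
c(U) = 34 (c(U) = 3 + 31 = 34)
L(T) = -8 (L(T) = 4 - 1*12 = 4 - 12 = -8)
Z = 47239/70465 (Z = 2 - (-8/34 - 17509/(-4145))/3 = 2 - (-8*1/34 - 17509*(-1/4145))/3 = 2 - (-4/17 + 17509/4145)/3 = 2 - ⅓*281073/70465 = 2 - 93691/70465 = 47239/70465 ≈ 0.67039)
√(5999 + Z) = √(5999 + 47239/70465) = √(422766774/70465) = 3*√3310028969990/70465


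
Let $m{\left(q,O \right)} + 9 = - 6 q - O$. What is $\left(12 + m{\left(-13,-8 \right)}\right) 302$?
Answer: $26878$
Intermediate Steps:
$m{\left(q,O \right)} = -9 - O - 6 q$ ($m{\left(q,O \right)} = -9 - \left(O + 6 q\right) = -9 - O - 6 q$)
$\left(12 + m{\left(-13,-8 \right)}\right) 302 = \left(12 - -77\right) 302 = \left(12 + \left(-9 + 8 + 78\right)\right) 302 = \left(12 + 77\right) 302 = 89 \cdot 302 = 26878$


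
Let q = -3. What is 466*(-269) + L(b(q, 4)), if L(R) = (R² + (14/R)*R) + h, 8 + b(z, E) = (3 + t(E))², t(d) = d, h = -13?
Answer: -123672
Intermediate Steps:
b(z, E) = -8 + (3 + E)²
L(R) = 1 + R² (L(R) = (R² + (14/R)*R) - 13 = (R² + 14) - 13 = (14 + R²) - 13 = 1 + R²)
466*(-269) + L(b(q, 4)) = 466*(-269) + (1 + (-8 + (3 + 4)²)²) = -125354 + (1 + (-8 + 7²)²) = -125354 + (1 + (-8 + 49)²) = -125354 + (1 + 41²) = -125354 + (1 + 1681) = -125354 + 1682 = -123672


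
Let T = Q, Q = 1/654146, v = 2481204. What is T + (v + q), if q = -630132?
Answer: 1210871344513/654146 ≈ 1.8511e+6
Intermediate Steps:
Q = 1/654146 ≈ 1.5287e-6
T = 1/654146 ≈ 1.5287e-6
T + (v + q) = 1/654146 + (2481204 - 630132) = 1/654146 + 1851072 = 1210871344513/654146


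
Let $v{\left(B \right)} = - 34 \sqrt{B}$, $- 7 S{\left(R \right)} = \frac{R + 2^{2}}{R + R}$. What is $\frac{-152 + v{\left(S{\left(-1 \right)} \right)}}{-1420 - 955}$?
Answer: $\frac{8}{125} + \frac{17 \sqrt{42}}{16625} \approx 0.070627$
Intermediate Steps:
$S{\left(R \right)} = - \frac{4 + R}{14 R}$ ($S{\left(R \right)} = - \frac{\left(R + 2^{2}\right) \frac{1}{R + R}}{7} = - \frac{\left(R + 4\right) \frac{1}{2 R}}{7} = - \frac{\left(4 + R\right) \frac{1}{2 R}}{7} = - \frac{\frac{1}{2} \frac{1}{R} \left(4 + R\right)}{7} = - \frac{4 + R}{14 R}$)
$\frac{-152 + v{\left(S{\left(-1 \right)} \right)}}{-1420 - 955} = \frac{-152 - 34 \sqrt{\frac{-4 - -1}{14 \left(-1\right)}}}{-1420 - 955} = \frac{-152 - 34 \sqrt{\frac{1}{14} \left(-1\right) \left(-4 + 1\right)}}{-1420 - 955} = \frac{-152 - 34 \sqrt{\frac{1}{14} \left(-1\right) \left(-3\right)}}{-2375} = - \frac{-152 - 34 \sqrt{\frac{3}{14}}}{2375} = - \frac{-152 - 34 \frac{\sqrt{42}}{14}}{2375} = - \frac{-152 - \frac{17 \sqrt{42}}{7}}{2375} = \frac{8}{125} + \frac{17 \sqrt{42}}{16625}$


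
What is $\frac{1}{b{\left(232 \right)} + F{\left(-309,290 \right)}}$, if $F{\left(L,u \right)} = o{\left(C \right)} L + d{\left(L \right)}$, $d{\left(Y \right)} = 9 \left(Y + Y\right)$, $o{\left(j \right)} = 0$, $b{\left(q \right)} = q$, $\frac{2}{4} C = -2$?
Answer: $- \frac{1}{5330} \approx -0.00018762$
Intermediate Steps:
$C = -4$ ($C = 2 \left(-2\right) = -4$)
$d{\left(Y \right)} = 18 Y$ ($d{\left(Y \right)} = 9 \cdot 2 Y = 18 Y$)
$F{\left(L,u \right)} = 18 L$ ($F{\left(L,u \right)} = 0 L + 18 L = 0 + 18 L = 18 L$)
$\frac{1}{b{\left(232 \right)} + F{\left(-309,290 \right)}} = \frac{1}{232 + 18 \left(-309\right)} = \frac{1}{232 - 5562} = \frac{1}{-5330} = - \frac{1}{5330}$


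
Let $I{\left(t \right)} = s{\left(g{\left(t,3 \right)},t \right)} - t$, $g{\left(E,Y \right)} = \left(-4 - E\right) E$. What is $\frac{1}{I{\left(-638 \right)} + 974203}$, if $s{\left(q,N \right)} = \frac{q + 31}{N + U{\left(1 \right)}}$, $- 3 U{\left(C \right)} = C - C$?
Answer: $\frac{638}{622353019} \approx 1.0251 \cdot 10^{-6}$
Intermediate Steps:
$U{\left(C \right)} = 0$ ($U{\left(C \right)} = - \frac{C - C}{3} = \left(- \frac{1}{3}\right) 0 = 0$)
$g{\left(E,Y \right)} = E \left(-4 - E\right)$
$s{\left(q,N \right)} = \frac{31 + q}{N}$ ($s{\left(q,N \right)} = \frac{q + 31}{N + 0} = \frac{31 + q}{N}$)
$I{\left(t \right)} = - t + \frac{31 - t \left(4 + t\right)}{t}$ ($I{\left(t \right)} = \frac{31 - t \left(4 + t\right)}{t} - t = - t + \frac{31 - t \left(4 + t\right)}{t}$)
$\frac{1}{I{\left(-638 \right)} + 974203} = \frac{1}{\left(-4 - -1276 + \frac{31}{-638}\right) + 974203} = \frac{1}{\left(-4 + 1276 + 31 \left(- \frac{1}{638}\right)\right) + 974203} = \frac{1}{\left(-4 + 1276 - \frac{31}{638}\right) + 974203} = \frac{1}{\frac{811505}{638} + 974203} = \frac{1}{\frac{622353019}{638}} = \frac{638}{622353019}$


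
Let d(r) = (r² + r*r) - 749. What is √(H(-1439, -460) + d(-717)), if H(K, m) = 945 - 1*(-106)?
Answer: 8*√16070 ≈ 1014.1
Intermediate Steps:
d(r) = -749 + 2*r² (d(r) = (r² + r²) - 749 = 2*r² - 749 = -749 + 2*r²)
H(K, m) = 1051 (H(K, m) = 945 + 106 = 1051)
√(H(-1439, -460) + d(-717)) = √(1051 + (-749 + 2*(-717)²)) = √(1051 + (-749 + 2*514089)) = √(1051 + (-749 + 1028178)) = √(1051 + 1027429) = √1028480 = 8*√16070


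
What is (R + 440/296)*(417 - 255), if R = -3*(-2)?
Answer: 44874/37 ≈ 1212.8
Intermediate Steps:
R = 6
(R + 440/296)*(417 - 255) = (6 + 440/296)*(417 - 255) = (6 + 440*(1/296))*162 = (6 + 55/37)*162 = (277/37)*162 = 44874/37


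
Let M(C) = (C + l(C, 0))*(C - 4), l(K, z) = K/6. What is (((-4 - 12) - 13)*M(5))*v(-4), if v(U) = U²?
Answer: -8120/3 ≈ -2706.7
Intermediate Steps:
l(K, z) = K/6 (l(K, z) = K*(⅙) = K/6)
M(C) = 7*C*(-4 + C)/6 (M(C) = (C + C/6)*(C - 4) = (7*C/6)*(-4 + C) = 7*C*(-4 + C)/6)
(((-4 - 12) - 13)*M(5))*v(-4) = (((-4 - 12) - 13)*((7/6)*5*(-4 + 5)))*(-4)² = ((-16 - 13)*((7/6)*5*1))*16 = -29*35/6*16 = -1015/6*16 = -8120/3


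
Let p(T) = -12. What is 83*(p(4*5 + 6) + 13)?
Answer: 83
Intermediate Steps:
83*(p(4*5 + 6) + 13) = 83*(-12 + 13) = 83*1 = 83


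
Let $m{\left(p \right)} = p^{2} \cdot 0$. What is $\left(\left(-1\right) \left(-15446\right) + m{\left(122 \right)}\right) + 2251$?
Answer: $17697$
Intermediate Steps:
$m{\left(p \right)} = 0$
$\left(\left(-1\right) \left(-15446\right) + m{\left(122 \right)}\right) + 2251 = \left(\left(-1\right) \left(-15446\right) + 0\right) + 2251 = \left(15446 + 0\right) + 2251 = 15446 + 2251 = 17697$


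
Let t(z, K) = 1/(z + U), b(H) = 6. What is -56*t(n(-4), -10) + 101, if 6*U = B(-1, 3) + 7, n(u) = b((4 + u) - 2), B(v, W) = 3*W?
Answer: 1229/13 ≈ 94.538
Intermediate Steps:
n(u) = 6
U = 8/3 (U = (3*3 + 7)/6 = (9 + 7)/6 = (⅙)*16 = 8/3 ≈ 2.6667)
t(z, K) = 1/(8/3 + z) (t(z, K) = 1/(z + 8/3) = 1/(8/3 + z))
-56*t(n(-4), -10) + 101 = -168/(8 + 3*6) + 101 = -168/(8 + 18) + 101 = -168/26 + 101 = -56*3/26 + 101 = -84/13 + 101 = 1229/13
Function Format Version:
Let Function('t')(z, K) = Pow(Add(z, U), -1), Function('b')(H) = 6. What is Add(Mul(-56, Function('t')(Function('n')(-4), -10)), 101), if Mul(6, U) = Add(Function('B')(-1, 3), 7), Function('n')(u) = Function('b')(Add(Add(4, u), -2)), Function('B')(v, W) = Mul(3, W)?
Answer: Rational(1229, 13) ≈ 94.538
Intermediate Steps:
Function('n')(u) = 6
U = Rational(8, 3) (U = Mul(Rational(1, 6), Add(Mul(3, 3), 7)) = Mul(Rational(1, 6), Add(9, 7)) = Mul(Rational(1, 6), 16) = Rational(8, 3) ≈ 2.6667)
Function('t')(z, K) = Pow(Add(Rational(8, 3), z), -1) (Function('t')(z, K) = Pow(Add(z, Rational(8, 3)), -1) = Pow(Add(Rational(8, 3), z), -1))
Add(Mul(-56, Function('t')(Function('n')(-4), -10)), 101) = Add(Mul(-56, Mul(3, Pow(Add(8, Mul(3, 6)), -1))), 101) = Add(Mul(-56, Mul(3, Pow(Add(8, 18), -1))), 101) = Add(Mul(-56, Mul(3, Pow(26, -1))), 101) = Add(Mul(-56, Mul(3, Rational(1, 26))), 101) = Add(Mul(-56, Rational(3, 26)), 101) = Add(Rational(-84, 13), 101) = Rational(1229, 13)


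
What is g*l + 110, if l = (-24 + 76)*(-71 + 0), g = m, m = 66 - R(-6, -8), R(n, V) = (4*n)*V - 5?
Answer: 446842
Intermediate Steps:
R(n, V) = -5 + 4*V*n (R(n, V) = 4*V*n - 5 = -5 + 4*V*n)
m = -121 (m = 66 - (-5 + 4*(-8)*(-6)) = 66 - (-5 + 192) = 66 - 1*187 = 66 - 187 = -121)
g = -121
l = -3692 (l = 52*(-71) = -3692)
g*l + 110 = -121*(-3692) + 110 = 446732 + 110 = 446842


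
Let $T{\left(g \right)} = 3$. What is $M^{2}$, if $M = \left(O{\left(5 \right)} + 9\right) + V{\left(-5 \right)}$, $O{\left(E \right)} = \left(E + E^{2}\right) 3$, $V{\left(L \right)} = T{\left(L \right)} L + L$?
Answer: $6241$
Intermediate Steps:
$V{\left(L \right)} = 4 L$ ($V{\left(L \right)} = 3 L + L = 4 L$)
$O{\left(E \right)} = 3 E + 3 E^{2}$
$M = 79$ ($M = \left(3 \cdot 5 \left(1 + 5\right) + 9\right) + 4 \left(-5\right) = \left(3 \cdot 5 \cdot 6 + 9\right) - 20 = \left(90 + 9\right) - 20 = 99 - 20 = 79$)
$M^{2} = 79^{2} = 6241$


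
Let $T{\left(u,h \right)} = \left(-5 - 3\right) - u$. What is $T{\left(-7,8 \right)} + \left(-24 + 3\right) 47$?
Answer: $-988$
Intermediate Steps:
$T{\left(u,h \right)} = -8 - u$
$T{\left(-7,8 \right)} + \left(-24 + 3\right) 47 = \left(-8 - -7\right) + \left(-24 + 3\right) 47 = \left(-8 + 7\right) - 987 = -1 - 987 = -988$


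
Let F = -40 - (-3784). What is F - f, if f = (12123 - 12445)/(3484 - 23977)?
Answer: 3335890/891 ≈ 3744.0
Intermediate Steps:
F = 3744 (F = -40 - 88*(-43) = -40 + 3784 = 3744)
f = 14/891 (f = -322/(-20493) = -322*(-1/20493) = 14/891 ≈ 0.015713)
F - f = 3744 - 1*14/891 = 3744 - 14/891 = 3335890/891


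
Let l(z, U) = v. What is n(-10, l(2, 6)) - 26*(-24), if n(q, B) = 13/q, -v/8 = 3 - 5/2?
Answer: 6227/10 ≈ 622.70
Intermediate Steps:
v = -4 (v = -8*(3 - 5/2) = -8*½ = -4)
l(z, U) = -4
n(-10, l(2, 6)) - 26*(-24) = 13/(-10) - 26*(-24) = 13*(-⅒) + 624 = -13/10 + 624 = 6227/10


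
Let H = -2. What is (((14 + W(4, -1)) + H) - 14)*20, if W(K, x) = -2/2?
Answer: -60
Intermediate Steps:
W(K, x) = -1 (W(K, x) = -2*½ = -1)
(((14 + W(4, -1)) + H) - 14)*20 = (((14 - 1) - 2) - 14)*20 = ((13 - 2) - 14)*20 = (11 - 14)*20 = -3*20 = -60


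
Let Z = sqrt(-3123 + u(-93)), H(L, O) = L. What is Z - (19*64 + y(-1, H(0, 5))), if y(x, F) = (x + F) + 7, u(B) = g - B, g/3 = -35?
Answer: -1222 + I*sqrt(3135) ≈ -1222.0 + 55.991*I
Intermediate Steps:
g = -105 (g = 3*(-35) = -105)
u(B) = -105 - B
y(x, F) = 7 + F + x (y(x, F) = (F + x) + 7 = 7 + F + x)
Z = I*sqrt(3135) (Z = sqrt(-3123 + (-105 - 1*(-93))) = sqrt(-3123 + (-105 + 93)) = sqrt(-3123 - 12) = sqrt(-3135) = I*sqrt(3135) ≈ 55.991*I)
Z - (19*64 + y(-1, H(0, 5))) = I*sqrt(3135) - (19*64 + (7 + 0 - 1)) = I*sqrt(3135) - (1216 + 6) = I*sqrt(3135) - 1*1222 = I*sqrt(3135) - 1222 = -1222 + I*sqrt(3135)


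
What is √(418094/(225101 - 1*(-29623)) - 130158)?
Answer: I*√2111276581564938/127362 ≈ 360.77*I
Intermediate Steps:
√(418094/(225101 - 1*(-29623)) - 130158) = √(418094/(225101 + 29623) - 130158) = √(418094/254724 - 130158) = √(418094*(1/254724) - 130158) = √(209047/127362 - 130158) = √(-16576974149/127362) = I*√2111276581564938/127362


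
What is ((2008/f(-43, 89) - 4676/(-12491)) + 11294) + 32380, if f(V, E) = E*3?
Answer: 145683356798/3335097 ≈ 43682.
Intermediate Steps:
f(V, E) = 3*E
((2008/f(-43, 89) - 4676/(-12491)) + 11294) + 32380 = ((2008/((3*89)) - 4676/(-12491)) + 11294) + 32380 = ((2008/267 - 4676*(-1/12491)) + 11294) + 32380 = ((2008*(1/267) + 4676/12491) + 11294) + 32380 = ((2008/267 + 4676/12491) + 11294) + 32380 = (26330420/3335097 + 11294) + 32380 = 37692915938/3335097 + 32380 = 145683356798/3335097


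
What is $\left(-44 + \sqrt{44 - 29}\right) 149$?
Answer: $-6556 + 149 \sqrt{15} \approx -5978.9$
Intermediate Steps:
$\left(-44 + \sqrt{44 - 29}\right) 149 = \left(-44 + \sqrt{15}\right) 149 = -6556 + 149 \sqrt{15}$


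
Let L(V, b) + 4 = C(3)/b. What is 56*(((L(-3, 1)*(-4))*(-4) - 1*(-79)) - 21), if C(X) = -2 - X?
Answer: -4816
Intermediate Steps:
L(V, b) = -4 - 5/b (L(V, b) = -4 + (-2 - 1*3)/b = -4 + (-2 - 3)/b = -4 - 5/b)
56*(((L(-3, 1)*(-4))*(-4) - 1*(-79)) - 21) = 56*((((-4 - 5/1)*(-4))*(-4) - 1*(-79)) - 21) = 56*((((-4 - 5*1)*(-4))*(-4) + 79) - 21) = 56*((((-4 - 5)*(-4))*(-4) + 79) - 21) = 56*((-9*(-4)*(-4) + 79) - 21) = 56*((36*(-4) + 79) - 21) = 56*((-144 + 79) - 21) = 56*(-65 - 21) = 56*(-86) = -4816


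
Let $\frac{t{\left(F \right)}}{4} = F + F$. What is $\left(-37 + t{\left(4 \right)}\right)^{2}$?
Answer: $25$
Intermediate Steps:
$t{\left(F \right)} = 8 F$ ($t{\left(F \right)} = 4 \left(F + F\right) = 4 \cdot 2 F = 8 F$)
$\left(-37 + t{\left(4 \right)}\right)^{2} = \left(-37 + 8 \cdot 4\right)^{2} = \left(-37 + 32\right)^{2} = \left(-5\right)^{2} = 25$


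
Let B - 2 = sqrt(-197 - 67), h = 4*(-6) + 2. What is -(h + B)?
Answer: 20 - 2*I*sqrt(66) ≈ 20.0 - 16.248*I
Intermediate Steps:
h = -22 (h = -24 + 2 = -22)
B = 2 + 2*I*sqrt(66) (B = 2 + sqrt(-197 - 67) = 2 + sqrt(-264) = 2 + 2*I*sqrt(66) ≈ 2.0 + 16.248*I)
-(h + B) = -(-22 + (2 + 2*I*sqrt(66))) = -(-20 + 2*I*sqrt(66)) = 20 - 2*I*sqrt(66)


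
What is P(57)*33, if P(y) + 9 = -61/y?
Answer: -6314/19 ≈ -332.32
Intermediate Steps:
P(y) = -9 - 61/y
P(57)*33 = (-9 - 61/57)*33 = -574/57*33 = -6314/19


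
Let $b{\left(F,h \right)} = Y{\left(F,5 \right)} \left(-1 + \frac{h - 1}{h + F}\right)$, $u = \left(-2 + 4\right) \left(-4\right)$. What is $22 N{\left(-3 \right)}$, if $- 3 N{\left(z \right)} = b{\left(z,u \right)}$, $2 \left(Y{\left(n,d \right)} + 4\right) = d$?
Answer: $-2$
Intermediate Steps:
$Y{\left(n,d \right)} = -4 + \frac{d}{2}$
$u = -8$ ($u = 2 \left(-4\right) = -8$)
$b{\left(F,h \right)} = \frac{3}{2} - \frac{3 \left(-1 + h\right)}{2 \left(F + h\right)}$ ($b{\left(F,h \right)} = \left(-4 + \frac{1}{2} \cdot 5\right) \left(-1 + \frac{h - 1}{h + F}\right) = \left(-4 + \frac{5}{2}\right) \left(-1 + \frac{-1 + h}{F + h}\right) = - \frac{3 \left(-1 + \frac{-1 + h}{F + h}\right)}{2} = \frac{3}{2} - \frac{3 \left(-1 + h\right)}{2 \left(F + h\right)}$)
$N{\left(z \right)} = - \frac{1 + z}{2 \left(-8 + z\right)}$ ($N{\left(z \right)} = - \frac{\frac{3}{2} \frac{1}{z - 8} \left(1 + z\right)}{3} = - \frac{\frac{3}{2} \frac{1}{-8 + z} \left(1 + z\right)}{3} = - \frac{1 + z}{2 \left(-8 + z\right)}$)
$22 N{\left(-3 \right)} = 22 \frac{-1 - -3}{2 \left(-8 - 3\right)} = 22 \frac{-1 + 3}{2 \left(-11\right)} = 22 \cdot \frac{1}{2} \left(- \frac{1}{11}\right) 2 = 22 \left(- \frac{1}{11}\right) = -2$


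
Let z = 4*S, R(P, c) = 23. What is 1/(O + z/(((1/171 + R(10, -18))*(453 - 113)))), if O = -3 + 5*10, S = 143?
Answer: 334390/15740783 ≈ 0.021244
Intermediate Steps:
O = 47 (O = -3 + 50 = 47)
z = 572 (z = 4*143 = 572)
1/(O + z/(((1/171 + R(10, -18))*(453 - 113)))) = 1/(47 + 572/(((1/171 + 23)*(453 - 113)))) = 1/(47 + 572/(((1/171 + 23)*340))) = 1/(47 + 572/(((3934/171)*340))) = 1/(47 + 572/(1337560/171)) = 1/(47 + 572*(171/1337560)) = 1/(47 + 24453/334390) = 1/(15740783/334390) = 334390/15740783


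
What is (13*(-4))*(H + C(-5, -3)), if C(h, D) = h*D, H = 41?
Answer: -2912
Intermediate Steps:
C(h, D) = D*h
(13*(-4))*(H + C(-5, -3)) = (13*(-4))*(41 - 3*(-5)) = -52*(41 + 15) = -52*56 = -2912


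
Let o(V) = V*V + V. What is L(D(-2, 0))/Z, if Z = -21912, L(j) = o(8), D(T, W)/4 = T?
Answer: -3/913 ≈ -0.0032859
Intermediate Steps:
o(V) = V + V² (o(V) = V² + V = V + V²)
D(T, W) = 4*T
L(j) = 72 (L(j) = 8*(1 + 8) = 8*9 = 72)
L(D(-2, 0))/Z = 72/(-21912) = 72*(-1/21912) = -3/913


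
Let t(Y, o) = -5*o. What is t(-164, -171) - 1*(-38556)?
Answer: 39411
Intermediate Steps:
t(-164, -171) - 1*(-38556) = -5*(-171) - 1*(-38556) = 855 + 38556 = 39411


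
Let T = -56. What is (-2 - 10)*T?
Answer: 672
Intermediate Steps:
(-2 - 10)*T = (-2 - 10)*(-56) = -12*(-56) = 672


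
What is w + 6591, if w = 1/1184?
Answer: 7803745/1184 ≈ 6591.0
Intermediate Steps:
w = 1/1184 ≈ 0.00084459
w + 6591 = 1/1184 + 6591 = 7803745/1184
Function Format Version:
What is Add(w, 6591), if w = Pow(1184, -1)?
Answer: Rational(7803745, 1184) ≈ 6591.0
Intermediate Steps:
w = Rational(1, 1184) ≈ 0.00084459
Add(w, 6591) = Add(Rational(1, 1184), 6591) = Rational(7803745, 1184)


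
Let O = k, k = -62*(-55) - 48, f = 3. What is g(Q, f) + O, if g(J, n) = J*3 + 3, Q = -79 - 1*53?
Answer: 2969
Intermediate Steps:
Q = -132 (Q = -79 - 53 = -132)
g(J, n) = 3 + 3*J (g(J, n) = 3*J + 3 = 3 + 3*J)
k = 3362 (k = 3410 - 48 = 3362)
O = 3362
g(Q, f) + O = (3 + 3*(-132)) + 3362 = (3 - 396) + 3362 = -393 + 3362 = 2969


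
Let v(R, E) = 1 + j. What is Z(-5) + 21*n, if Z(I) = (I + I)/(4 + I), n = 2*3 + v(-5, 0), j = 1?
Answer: 178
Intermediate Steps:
v(R, E) = 2 (v(R, E) = 1 + 1 = 2)
n = 8 (n = 2*3 + 2 = 6 + 2 = 8)
Z(I) = 2*I/(4 + I) (Z(I) = (2*I)/(4 + I) = 2*I/(4 + I))
Z(-5) + 21*n = 2*(-5)/(4 - 5) + 21*8 = 2*(-5)/(-1) + 168 = 2*(-5)*(-1) + 168 = 10 + 168 = 178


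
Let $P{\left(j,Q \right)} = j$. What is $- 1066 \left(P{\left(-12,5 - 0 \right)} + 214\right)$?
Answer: $-215332$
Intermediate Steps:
$- 1066 \left(P{\left(-12,5 - 0 \right)} + 214\right) = - 1066 \left(-12 + 214\right) = \left(-1066\right) 202 = -215332$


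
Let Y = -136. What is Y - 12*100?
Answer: -1336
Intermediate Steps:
Y - 12*100 = -136 - 12*100 = -136 - 1200 = -1336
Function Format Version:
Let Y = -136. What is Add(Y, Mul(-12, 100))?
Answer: -1336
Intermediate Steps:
Add(Y, Mul(-12, 100)) = Add(-136, Mul(-12, 100)) = Add(-136, -1200) = -1336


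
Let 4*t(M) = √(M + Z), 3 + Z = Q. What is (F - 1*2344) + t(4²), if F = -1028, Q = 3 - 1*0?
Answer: -3371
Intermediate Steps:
Q = 3 (Q = 3 + 0 = 3)
Z = 0 (Z = -3 + 3 = 0)
t(M) = √M/4 (t(M) = √(M + 0)/4 = √M/4)
(F - 1*2344) + t(4²) = (-1028 - 1*2344) + √(4²)/4 = (-1028 - 2344) + √16/4 = -3372 + (¼)*4 = -3372 + 1 = -3371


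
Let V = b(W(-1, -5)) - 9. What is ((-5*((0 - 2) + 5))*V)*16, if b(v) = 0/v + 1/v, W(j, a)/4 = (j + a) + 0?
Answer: 2170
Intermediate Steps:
W(j, a) = 4*a + 4*j (W(j, a) = 4*((j + a) + 0) = 4*((a + j) + 0) = 4*(a + j) = 4*a + 4*j)
b(v) = 1/v (b(v) = 0 + 1/v = 1/v)
V = -217/24 (V = 1/(4*(-5) + 4*(-1)) - 9 = 1/(-20 - 4) - 9 = 1/(-24) - 9 = -1/24 - 9 = -217/24 ≈ -9.0417)
((-5*((0 - 2) + 5))*V)*16 = (-5*((0 - 2) + 5)*(-217/24))*16 = (-5*(-2 + 5)*(-217/24))*16 = (-5*3*(-217/24))*16 = -15*(-217/24)*16 = (1085/8)*16 = 2170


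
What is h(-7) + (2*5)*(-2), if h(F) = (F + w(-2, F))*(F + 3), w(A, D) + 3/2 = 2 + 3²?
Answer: -30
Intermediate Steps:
w(A, D) = 19/2 (w(A, D) = -3/2 + (2 + 3²) = -3/2 + (2 + 9) = -3/2 + 11 = 19/2)
h(F) = (3 + F)*(19/2 + F) (h(F) = (F + 19/2)*(F + 3) = (19/2 + F)*(3 + F) = (3 + F)*(19/2 + F))
h(-7) + (2*5)*(-2) = (57/2 + (-7)² + (25/2)*(-7)) + (2*5)*(-2) = (57/2 + 49 - 175/2) + 10*(-2) = -10 - 20 = -30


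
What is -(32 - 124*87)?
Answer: 10756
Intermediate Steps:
-(32 - 124*87) = -(32 - 10788) = -1*(-10756) = 10756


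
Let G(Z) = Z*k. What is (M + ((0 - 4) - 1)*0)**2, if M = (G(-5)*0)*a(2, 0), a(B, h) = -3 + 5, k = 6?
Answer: 0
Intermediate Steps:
a(B, h) = 2
G(Z) = 6*Z (G(Z) = Z*6 = 6*Z)
M = 0 (M = ((6*(-5))*0)*2 = -30*0*2 = 0*2 = 0)
(M + ((0 - 4) - 1)*0)**2 = (0 + ((0 - 4) - 1)*0)**2 = (0 + (-4 - 1)*0)**2 = (0 - 5*0)**2 = (0 + 0)**2 = 0**2 = 0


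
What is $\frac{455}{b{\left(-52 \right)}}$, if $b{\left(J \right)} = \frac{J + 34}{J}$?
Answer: $\frac{11830}{9} \approx 1314.4$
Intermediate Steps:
$b{\left(J \right)} = \frac{34 + J}{J}$
$\frac{455}{b{\left(-52 \right)}} = \frac{455}{\frac{1}{-52} \left(34 - 52\right)} = \frac{455}{\left(- \frac{1}{52}\right) \left(-18\right)} = \frac{455}{\frac{9}{26}} = 455 \cdot \frac{26}{9} = \frac{11830}{9}$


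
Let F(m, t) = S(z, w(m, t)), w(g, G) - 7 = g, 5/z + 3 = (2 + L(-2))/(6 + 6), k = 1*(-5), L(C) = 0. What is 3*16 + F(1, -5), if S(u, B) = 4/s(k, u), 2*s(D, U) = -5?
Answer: 232/5 ≈ 46.400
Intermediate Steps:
k = -5
z = -30/17 (z = 5/(-3 + (2 + 0)/(6 + 6)) = 5/(-3 + 2/12) = 5/(-3 + 2*(1/12)) = 5/(-3 + ⅙) = 5/(-17/6) = 5*(-6/17) = -30/17 ≈ -1.7647)
w(g, G) = 7 + g
s(D, U) = -5/2 (s(D, U) = (½)*(-5) = -5/2)
S(u, B) = -8/5 (S(u, B) = 4/(-5/2) = 4*(-⅖) = -8/5)
F(m, t) = -8/5
3*16 + F(1, -5) = 3*16 - 8/5 = 48 - 8/5 = 232/5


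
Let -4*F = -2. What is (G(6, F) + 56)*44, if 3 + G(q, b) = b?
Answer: 2354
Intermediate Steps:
F = ½ (F = -¼*(-2) = ½ ≈ 0.50000)
G(q, b) = -3 + b
(G(6, F) + 56)*44 = ((-3 + ½) + 56)*44 = (-5/2 + 56)*44 = (107/2)*44 = 2354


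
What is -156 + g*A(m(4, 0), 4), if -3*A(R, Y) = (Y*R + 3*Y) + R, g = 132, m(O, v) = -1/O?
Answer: -629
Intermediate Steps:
A(R, Y) = -Y - R/3 - R*Y/3 (A(R, Y) = -((Y*R + 3*Y) + R)/3 = -((R*Y + 3*Y) + R)/3 = -((3*Y + R*Y) + R)/3 = -(R + 3*Y + R*Y)/3 = -Y - R/3 - R*Y/3)
-156 + g*A(m(4, 0), 4) = -156 + 132*(-1*4 - (-1)/(3*4) - ⅓*(-1/4)*4) = -156 + 132*(-4 - (-1)/(3*4) - ⅓*(-1*¼)*4) = -156 + 132*(-4 - ⅓*(-¼) - ⅓*(-¼)*4) = -156 + 132*(-4 + 1/12 + ⅓) = -156 + 132*(-43/12) = -156 - 473 = -629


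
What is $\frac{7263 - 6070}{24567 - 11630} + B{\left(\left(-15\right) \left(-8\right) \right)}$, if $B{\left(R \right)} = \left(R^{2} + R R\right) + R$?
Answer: $\frac{374139233}{12937} \approx 28920.0$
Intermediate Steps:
$B{\left(R \right)} = R + 2 R^{2}$ ($B{\left(R \right)} = \left(R^{2} + R^{2}\right) + R = 2 R^{2} + R = R + 2 R^{2}$)
$\frac{7263 - 6070}{24567 - 11630} + B{\left(\left(-15\right) \left(-8\right) \right)} = \frac{7263 - 6070}{24567 - 11630} + \left(-15\right) \left(-8\right) \left(1 + 2 \left(\left(-15\right) \left(-8\right)\right)\right) = \frac{1193}{12937} + 120 \left(1 + 2 \cdot 120\right) = 1193 \cdot \frac{1}{12937} + 120 \left(1 + 240\right) = \frac{1193}{12937} + 120 \cdot 241 = \frac{1193}{12937} + 28920 = \frac{374139233}{12937}$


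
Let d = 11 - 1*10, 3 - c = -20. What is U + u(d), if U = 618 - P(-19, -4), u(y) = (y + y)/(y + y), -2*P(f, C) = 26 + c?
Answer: 1287/2 ≈ 643.50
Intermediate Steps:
c = 23 (c = 3 - 1*(-20) = 3 + 20 = 23)
P(f, C) = -49/2 (P(f, C) = -(26 + 23)/2 = -½*49 = -49/2)
d = 1 (d = 11 - 10 = 1)
u(y) = 1 (u(y) = (2*y)/((2*y)) = (2*y)*(1/(2*y)) = 1)
U = 1285/2 (U = 618 - 1*(-49/2) = 618 + 49/2 = 1285/2 ≈ 642.50)
U + u(d) = 1285/2 + 1 = 1287/2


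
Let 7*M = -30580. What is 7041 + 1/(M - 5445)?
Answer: 483681488/68695 ≈ 7041.0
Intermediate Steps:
M = -30580/7 (M = (⅐)*(-30580) = -30580/7 ≈ -4368.6)
7041 + 1/(M - 5445) = 7041 + 1/(-30580/7 - 5445) = 7041 + 1/(-68695/7) = 7041 - 7/68695 = 483681488/68695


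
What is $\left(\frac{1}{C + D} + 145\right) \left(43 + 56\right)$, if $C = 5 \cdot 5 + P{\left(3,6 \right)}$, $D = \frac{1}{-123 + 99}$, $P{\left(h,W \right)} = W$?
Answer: $\frac{10668141}{743} \approx 14358.0$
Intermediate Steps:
$D = - \frac{1}{24}$ ($D = \frac{1}{-24} = - \frac{1}{24} \approx -0.041667$)
$C = 31$ ($C = 5 \cdot 5 + 6 = 25 + 6 = 31$)
$\left(\frac{1}{C + D} + 145\right) \left(43 + 56\right) = \left(\frac{1}{31 - \frac{1}{24}} + 145\right) \left(43 + 56\right) = \left(\frac{1}{\frac{743}{24}} + 145\right) 99 = \left(\frac{24}{743} + 145\right) 99 = \frac{107759}{743} \cdot 99 = \frac{10668141}{743}$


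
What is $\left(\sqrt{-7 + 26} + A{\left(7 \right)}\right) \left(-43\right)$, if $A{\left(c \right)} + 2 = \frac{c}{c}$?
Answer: $43 - 43 \sqrt{19} \approx -144.43$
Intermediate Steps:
$A{\left(c \right)} = -1$ ($A{\left(c \right)} = -2 + \frac{c}{c} = -2 + 1 = -1$)
$\left(\sqrt{-7 + 26} + A{\left(7 \right)}\right) \left(-43\right) = \left(\sqrt{-7 + 26} - 1\right) \left(-43\right) = \left(\sqrt{19} - 1\right) \left(-43\right) = \left(-1 + \sqrt{19}\right) \left(-43\right) = 43 - 43 \sqrt{19}$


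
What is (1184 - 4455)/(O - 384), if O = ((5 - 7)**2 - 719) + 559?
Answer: 3271/540 ≈ 6.0574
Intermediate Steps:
O = -156 (O = ((-2)**2 - 719) + 559 = (4 - 719) + 559 = -715 + 559 = -156)
(1184 - 4455)/(O - 384) = (1184 - 4455)/(-156 - 384) = -3271/(-540) = -3271*(-1/540) = 3271/540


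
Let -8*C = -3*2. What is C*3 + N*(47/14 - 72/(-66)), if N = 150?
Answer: 206193/308 ≈ 669.46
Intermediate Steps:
C = ¾ (C = -(-3)*2/8 = -⅛*(-6) = ¾ ≈ 0.75000)
C*3 + N*(47/14 - 72/(-66)) = (¾)*3 + 150*(47/14 - 72/(-66)) = 9/4 + 150*(47*(1/14) - 72*(-1/66)) = 9/4 + 150*(47/14 + 12/11) = 9/4 + 150*(685/154) = 9/4 + 51375/77 = 206193/308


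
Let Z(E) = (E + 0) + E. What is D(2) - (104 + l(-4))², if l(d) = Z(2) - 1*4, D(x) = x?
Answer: -10814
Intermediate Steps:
Z(E) = 2*E (Z(E) = E + E = 2*E)
l(d) = 0 (l(d) = 2*2 - 1*4 = 4 - 4 = 0)
D(2) - (104 + l(-4))² = 2 - (104 + 0)² = 2 - 1*104² = 2 - 1*10816 = 2 - 10816 = -10814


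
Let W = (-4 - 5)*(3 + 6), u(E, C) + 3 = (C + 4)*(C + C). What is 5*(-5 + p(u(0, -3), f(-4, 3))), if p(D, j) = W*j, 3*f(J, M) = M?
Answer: -430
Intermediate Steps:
u(E, C) = -3 + 2*C*(4 + C) (u(E, C) = -3 + (C + 4)*(C + C) = -3 + (4 + C)*(2*C) = -3 + 2*C*(4 + C))
W = -81 (W = -9*9 = -81)
f(J, M) = M/3
p(D, j) = -81*j
5*(-5 + p(u(0, -3), f(-4, 3))) = 5*(-5 - 27*3) = 5*(-5 - 81*1) = 5*(-5 - 81) = 5*(-86) = -430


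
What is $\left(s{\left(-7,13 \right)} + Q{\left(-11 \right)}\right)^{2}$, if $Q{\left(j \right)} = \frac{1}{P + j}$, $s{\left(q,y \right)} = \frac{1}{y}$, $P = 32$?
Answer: $\frac{1156}{74529} \approx 0.015511$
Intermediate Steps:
$Q{\left(j \right)} = \frac{1}{32 + j}$
$\left(s{\left(-7,13 \right)} + Q{\left(-11 \right)}\right)^{2} = \left(\frac{1}{13} + \frac{1}{32 - 11}\right)^{2} = \left(\frac{1}{13} + \frac{1}{21}\right)^{2} = \left(\frac{34}{273}\right)^{2} = \frac{1156}{74529}$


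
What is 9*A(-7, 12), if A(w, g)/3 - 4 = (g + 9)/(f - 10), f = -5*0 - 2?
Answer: 243/4 ≈ 60.750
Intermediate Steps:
f = -2 (f = 0 - 2 = -2)
A(w, g) = 39/4 - g/4 (A(w, g) = 12 + 3*((g + 9)/(-2 - 10)) = 12 + 3*((9 + g)/(-12)) = 12 + 3*((9 + g)*(-1/12)) = 12 + 3*(-3/4 - g/12) = 12 + (-9/4 - g/4) = 39/4 - g/4)
9*A(-7, 12) = 9*(39/4 - 1/4*12) = 9*(39/4 - 3) = 9*(27/4) = 243/4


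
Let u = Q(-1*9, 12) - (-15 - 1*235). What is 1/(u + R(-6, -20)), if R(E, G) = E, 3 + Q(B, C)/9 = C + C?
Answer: 1/433 ≈ 0.0023095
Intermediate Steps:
Q(B, C) = -27 + 18*C (Q(B, C) = -27 + 9*(C + C) = -27 + 9*(2*C) = -27 + 18*C)
u = 439 (u = (-27 + 18*12) - (-15 - 1*235) = (-27 + 216) - (-15 - 235) = 189 - 1*(-250) = 189 + 250 = 439)
1/(u + R(-6, -20)) = 1/(439 - 6) = 1/433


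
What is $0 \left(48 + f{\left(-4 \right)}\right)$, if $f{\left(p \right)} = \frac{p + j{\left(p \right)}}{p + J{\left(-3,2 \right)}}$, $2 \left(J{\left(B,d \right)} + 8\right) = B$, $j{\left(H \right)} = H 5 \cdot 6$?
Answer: $0$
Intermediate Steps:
$j{\left(H \right)} = 30 H$ ($j{\left(H \right)} = 5 H 6 = 30 H$)
$J{\left(B,d \right)} = -8 + \frac{B}{2}$
$f{\left(p \right)} = \frac{31 p}{- \frac{19}{2} + p}$ ($f{\left(p \right)} = \frac{p + 30 p}{p + \left(-8 + \frac{1}{2} \left(-3\right)\right)} = \frac{31 p}{p - \frac{19}{2}} = \frac{31 p}{- \frac{19}{2} + p}$)
$0 \left(48 + f{\left(-4 \right)}\right) = 0 \left(48 + 62 \left(-4\right) \frac{1}{-19 + 2 \left(-4\right)}\right) = 0 \left(48 + 62 \left(-4\right) \frac{1}{-19 - 8}\right) = 0 \left(48 + 62 \left(-4\right) \frac{1}{-27}\right) = 0 \left(48 + 62 \left(-4\right) \left(- \frac{1}{27}\right)\right) = 0 \left(48 + \frac{248}{27}\right) = 0 \cdot \frac{1544}{27} = 0$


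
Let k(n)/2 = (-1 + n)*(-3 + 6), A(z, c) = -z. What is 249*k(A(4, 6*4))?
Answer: -7470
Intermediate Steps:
k(n) = -6 + 6*n (k(n) = 2*((-1 + n)*(-3 + 6)) = 2*((-1 + n)*3) = 2*(-3 + 3*n) = -6 + 6*n)
249*k(A(4, 6*4)) = 249*(-6 + 6*(-1*4)) = 249*(-6 + 6*(-4)) = 249*(-6 - 24) = 249*(-30) = -7470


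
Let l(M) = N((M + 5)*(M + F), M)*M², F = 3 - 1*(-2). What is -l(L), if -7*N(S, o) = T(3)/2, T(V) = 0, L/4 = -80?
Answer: 0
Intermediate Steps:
F = 5 (F = 3 + 2 = 5)
L = -320 (L = 4*(-80) = -320)
N(S, o) = 0 (N(S, o) = -0/2 = -⅐*0 = 0)
l(M) = 0 (l(M) = 0*M² = 0)
-l(L) = -1*0 = 0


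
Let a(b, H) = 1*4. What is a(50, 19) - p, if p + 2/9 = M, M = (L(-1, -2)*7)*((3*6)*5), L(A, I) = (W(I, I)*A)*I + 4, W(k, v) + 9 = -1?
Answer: 90758/9 ≈ 10084.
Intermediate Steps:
W(k, v) = -10 (W(k, v) = -9 - 1 = -10)
L(A, I) = 4 - 10*A*I (L(A, I) = (-10*A)*I + 4 = -10*A*I + 4 = 4 - 10*A*I)
a(b, H) = 4
M = -10080 (M = ((4 - 10*(-1)*(-2))*7)*((3*6)*5) = ((4 - 20)*7)*(18*5) = -16*7*90 = -112*90 = -10080)
p = -90722/9 (p = -2/9 - 10080 = -90722/9 ≈ -10080.)
a(50, 19) - p = 4 - 1*(-90722/9) = 4 + 90722/9 = 90758/9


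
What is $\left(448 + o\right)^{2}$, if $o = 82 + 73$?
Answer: $363609$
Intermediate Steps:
$o = 155$
$\left(448 + o\right)^{2} = \left(448 + 155\right)^{2} = 603^{2} = 363609$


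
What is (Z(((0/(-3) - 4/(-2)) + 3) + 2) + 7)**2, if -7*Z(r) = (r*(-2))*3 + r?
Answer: 144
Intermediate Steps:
Z(r) = 5*r/7 (Z(r) = -((r*(-2))*3 + r)/7 = -(-2*r*3 + r)/7 = -(-6*r + r)/7 = -(-5)*r/7 = 5*r/7)
(Z(((0/(-3) - 4/(-2)) + 3) + 2) + 7)**2 = (5*(((0/(-3) - 4/(-2)) + 3) + 2)/7 + 7)**2 = (5*(((0*(-1/3) - 4*(-1/2)) + 3) + 2)/7 + 7)**2 = (5*(((0 + 2) + 3) + 2)/7 + 7)**2 = (5*((2 + 3) + 2)/7 + 7)**2 = (5*(5 + 2)/7 + 7)**2 = ((5/7)*7 + 7)**2 = (5 + 7)**2 = 12**2 = 144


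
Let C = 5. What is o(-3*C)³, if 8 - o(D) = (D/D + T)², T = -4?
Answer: -1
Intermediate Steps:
o(D) = -1 (o(D) = 8 - (D/D - 4)² = 8 - (1 - 4)² = 8 - 1*(-3)² = 8 - 1*9 = 8 - 9 = -1)
o(-3*C)³ = (-1)³ = -1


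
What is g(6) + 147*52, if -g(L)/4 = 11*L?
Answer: 7380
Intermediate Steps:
g(L) = -44*L
g(6) + 147*52 = -44*6 + 147*52 = -264 + 7644 = 7380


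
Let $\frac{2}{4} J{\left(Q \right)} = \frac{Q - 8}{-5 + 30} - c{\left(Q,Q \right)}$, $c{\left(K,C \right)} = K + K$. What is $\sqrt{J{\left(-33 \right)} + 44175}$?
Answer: $\frac{\sqrt{1107593}}{5} \approx 210.48$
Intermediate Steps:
$c{\left(K,C \right)} = 2 K$
$J{\left(Q \right)} = - \frac{16}{25} - \frac{98 Q}{25}$ ($J{\left(Q \right)} = 2 \left(\frac{Q - 8}{-5 + 30} - 2 Q\right) = 2 \left(\frac{-8 + Q}{25} - 2 Q\right) = 2 \left(\left(-8 + Q\right) \frac{1}{25} - 2 Q\right) = 2 \left(\left(- \frac{8}{25} + \frac{Q}{25}\right) - 2 Q\right) = 2 \left(- \frac{8}{25} - \frac{49 Q}{25}\right) = - \frac{16}{25} - \frac{98 Q}{25}$)
$\sqrt{J{\left(-33 \right)} + 44175} = \sqrt{\left(- \frac{16}{25} - - \frac{3234}{25}\right) + 44175} = \sqrt{\left(- \frac{16}{25} + \frac{3234}{25}\right) + 44175} = \sqrt{\frac{3218}{25} + 44175} = \sqrt{\frac{1107593}{25}} = \frac{\sqrt{1107593}}{5}$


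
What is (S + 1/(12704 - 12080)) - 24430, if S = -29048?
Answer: -33370271/624 ≈ -53478.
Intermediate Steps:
(S + 1/(12704 - 12080)) - 24430 = (-29048 + 1/(12704 - 12080)) - 24430 = (-29048 + 1/624) - 24430 = -18125951/624 - 24430 = -33370271/624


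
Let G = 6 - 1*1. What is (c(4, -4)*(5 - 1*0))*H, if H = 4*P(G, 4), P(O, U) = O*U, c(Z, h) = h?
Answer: -1600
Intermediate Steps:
G = 5 (G = 6 - 1 = 5)
H = 80 (H = 4*(5*4) = 4*20 = 80)
(c(4, -4)*(5 - 1*0))*H = -4*(5 - 1*0)*80 = -4*(5 + 0)*80 = -4*5*80 = -20*80 = -1600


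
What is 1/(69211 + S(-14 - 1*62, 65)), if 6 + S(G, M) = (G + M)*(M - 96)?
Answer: 1/69546 ≈ 1.4379e-5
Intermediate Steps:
S(G, M) = -6 + (-96 + M)*(G + M) (S(G, M) = -6 + (G + M)*(M - 96) = -6 + (G + M)*(-96 + M) = -6 + (-96 + M)*(G + M))
1/(69211 + S(-14 - 1*62, 65)) = 1/(69211 + (-6 + 65² - 96*(-14 - 1*62) - 96*65 + (-14 - 1*62)*65)) = 1/(69211 + (-6 + 4225 - 96*(-14 - 62) - 6240 + (-14 - 62)*65)) = 1/(69211 + (-6 + 4225 - 96*(-76) - 6240 - 76*65)) = 1/(69211 + (-6 + 4225 + 7296 - 6240 - 4940)) = 1/(69211 + 335) = 1/69546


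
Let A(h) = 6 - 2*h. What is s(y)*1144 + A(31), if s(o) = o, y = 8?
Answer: 9096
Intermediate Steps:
s(y)*1144 + A(31) = 8*1144 + (6 - 2*31) = 9152 + (6 - 62) = 9152 - 56 = 9096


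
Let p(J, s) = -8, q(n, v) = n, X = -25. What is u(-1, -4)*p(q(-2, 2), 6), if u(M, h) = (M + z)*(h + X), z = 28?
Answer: 6264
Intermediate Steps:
u(M, h) = (-25 + h)*(28 + M) (u(M, h) = (M + 28)*(h - 25) = (28 + M)*(-25 + h) = (-25 + h)*(28 + M))
u(-1, -4)*p(q(-2, 2), 6) = (-700 - 25*(-1) + 28*(-4) - 1*(-4))*(-8) = (-700 + 25 - 112 + 4)*(-8) = -783*(-8) = 6264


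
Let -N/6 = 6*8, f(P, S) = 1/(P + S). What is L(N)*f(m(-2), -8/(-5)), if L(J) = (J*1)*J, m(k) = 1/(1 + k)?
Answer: 138240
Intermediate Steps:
N = -288 (N = -36*8 = -6*48 = -288)
L(J) = J² (L(J) = J*J = J²)
L(N)*f(m(-2), -8/(-5)) = (-288)²/(1/(1 - 2) - 8/(-5)) = 82944/(1/(-1) - 8*(-⅕)) = 82944/(-1 + 8/5) = 82944/(⅗) = 82944*(5/3) = 138240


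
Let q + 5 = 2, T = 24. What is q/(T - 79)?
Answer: 3/55 ≈ 0.054545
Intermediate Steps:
q = -3 (q = -5 + 2 = -3)
q/(T - 79) = -3/(24 - 79) = -3/(-55) = -3*(-1/55) = 3/55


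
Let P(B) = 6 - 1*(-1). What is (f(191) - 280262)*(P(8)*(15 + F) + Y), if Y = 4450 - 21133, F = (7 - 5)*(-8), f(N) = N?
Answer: 4674384990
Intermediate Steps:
P(B) = 7 (P(B) = 6 + 1 = 7)
F = -16 (F = 2*(-8) = -16)
Y = -16683
(f(191) - 280262)*(P(8)*(15 + F) + Y) = (191 - 280262)*(7*(15 - 16) - 16683) = -280071*(7*(-1) - 16683) = -280071*(-7 - 16683) = -280071*(-16690) = 4674384990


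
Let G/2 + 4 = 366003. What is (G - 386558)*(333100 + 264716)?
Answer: 206509559040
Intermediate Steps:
G = 731998 (G = -8 + 2*366003 = -8 + 732006 = 731998)
(G - 386558)*(333100 + 264716) = (731998 - 386558)*(333100 + 264716) = 345440*597816 = 206509559040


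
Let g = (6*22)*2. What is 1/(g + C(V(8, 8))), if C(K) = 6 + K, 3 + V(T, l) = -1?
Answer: 1/266 ≈ 0.0037594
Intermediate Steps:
V(T, l) = -4 (V(T, l) = -3 - 1 = -4)
g = 264 (g = 132*2 = 264)
1/(g + C(V(8, 8))) = 1/(264 + (6 - 4)) = 1/(264 + 2) = 1/266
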